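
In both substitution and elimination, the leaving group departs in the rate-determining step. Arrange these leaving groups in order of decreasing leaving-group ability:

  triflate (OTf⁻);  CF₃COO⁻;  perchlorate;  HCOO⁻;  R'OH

triflate (OTf⁻): pKₐ(CF₃SO₃H (triflic acid)) ≈ -14
perchlorate: pKₐ(HClO₄) ≈ -10
R'OH: pKₐ(R'OH₂⁺) ≈ -2.4
CF₃COO⁻: pKₐ(CF₃COOH) ≈ 0.2
HCOO⁻: pKₐ(HCOOH) ≈ 3.8

triflate (OTf⁻) > perchlorate > R'OH > CF₃COO⁻ > HCOO⁻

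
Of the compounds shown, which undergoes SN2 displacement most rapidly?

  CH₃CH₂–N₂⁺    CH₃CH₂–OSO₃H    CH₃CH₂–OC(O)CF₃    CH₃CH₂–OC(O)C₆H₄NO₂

CH₃CH₂–N₂⁺

With the same alkyl group throughout, only the leaving group differentiates the rates.
A good leaving group is a weak base: the lower the pKₐ of its conjugate acid, the more readily it departs.
CH₃CH₂–N₂⁺ loses N₂: no meaningful conjugate acid; N₂ departs as an exceptionally stable neutral molecule
CH₃CH₂–OSO₃H loses HSO₄⁻: pKₐ(H₂SO₄) ≈ -3
CH₃CH₂–OC(O)CF₃ loses CF₃COO⁻: pKₐ(CF₃COOH) ≈ 0.2
CH₃CH₂–OC(O)C₆H₄NO₂ loses p-O₂N–C₆H₄–COO⁻: pKₐ(p-nitrobenzoic acid) ≈ 3.4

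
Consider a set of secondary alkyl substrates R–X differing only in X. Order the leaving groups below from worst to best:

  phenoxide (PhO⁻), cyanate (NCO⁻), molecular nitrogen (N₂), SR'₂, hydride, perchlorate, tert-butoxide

molecular nitrogen (N₂): no meaningful conjugate acid; N₂ departs as an exceptionally stable neutral molecule
perchlorate: pKₐ(HClO₄) ≈ -10
SR'₂: pKₐ(R'₂SH⁺) ≈ -7
cyanate (NCO⁻): pKₐ(HOCN) ≈ 3.5
phenoxide (PhO⁻): pKₐ(C₆H₅OH (phenol)) ≈ 10
tert-butoxide: pKₐ(t-BuOH) ≈ 18
hydride: pKₐ(H₂) ≈ 36
Listed from poorest to best leaving group as asked.

hydride < tert-butoxide < phenoxide (PhO⁻) < cyanate (NCO⁻) < SR'₂ < perchlorate < molecular nitrogen (N₂)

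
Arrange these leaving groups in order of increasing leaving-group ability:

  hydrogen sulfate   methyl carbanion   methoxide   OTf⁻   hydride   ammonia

A good leaving group is a weak base: the lower the pKₐ of its conjugate acid, the more readily it departs.
OTf⁻: pKₐ(CF₃SO₃H (triflic acid)) ≈ -14
hydrogen sulfate: pKₐ(H₂SO₄) ≈ -3
ammonia: pKₐ(NH₄⁺) ≈ 9.2
methoxide: pKₐ(CH₃OH) ≈ 15.5
hydride: pKₐ(H₂) ≈ 36
methyl carbanion: pKₐ(CH₄) ≈ 48
The question asks for worst first, so the sequence is read in increasing leaving-group ability.

methyl carbanion < hydride < methoxide < ammonia < hydrogen sulfate < OTf⁻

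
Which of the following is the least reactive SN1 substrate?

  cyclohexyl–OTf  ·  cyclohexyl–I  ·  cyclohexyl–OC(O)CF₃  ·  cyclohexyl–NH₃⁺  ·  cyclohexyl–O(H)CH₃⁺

Identical carbon frameworks mean the comparison reduces to leaving-group quality.
A good leaving group is a weak base: the lower the pKₐ of its conjugate acid, the more readily it departs.
cyclohexyl–OTf loses OTf⁻: pKₐ(CF₃SO₃H (triflic acid)) ≈ -14
cyclohexyl–I loses I⁻: pKₐ(HI) ≈ -10
cyclohexyl–O(H)CH₃⁺ loses R'OH: pKₐ(R'OH₂⁺) ≈ -2.4
cyclohexyl–OC(O)CF₃ loses CF₃COO⁻: pKₐ(CF₃COOH) ≈ 0.2
cyclohexyl–NH₃⁺ loses NH₃: pKₐ(NH₄⁺) ≈ 9.2

cyclohexyl–NH₃⁺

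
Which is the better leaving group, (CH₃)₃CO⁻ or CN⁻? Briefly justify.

CN⁻

CN⁻ is the better leaving group.
pKₐ(HCN) ≈ 9.2 versus pKₐ(t-BuOH) ≈ 18: CN⁻ is the much weaker base.
Sp carbon stabilises the charge somewhat, but still a poor LG.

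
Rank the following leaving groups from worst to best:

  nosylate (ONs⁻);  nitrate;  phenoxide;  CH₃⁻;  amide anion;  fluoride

CH₃⁻ < amide anion < phenoxide < fluoride < nitrate < nosylate (ONs⁻)

The more stable X⁻ (or X) is on its own — i.e. the weaker a base it is — the better a leaving group it makes.
nosylate (ONs⁻): pKₐ(p-O₂NC₆H₄SO₃H) ≈ -3.5
nitrate: pKₐ(HNO₃) ≈ -1.3
fluoride: pKₐ(HF) ≈ 3.2
phenoxide: pKₐ(C₆H₅OH (phenol)) ≈ 10 — resonance into the ring helps, but still a poor LG
amide anion: pKₐ(NH₃) ≈ 38
CH₃⁻: pKₐ(CH₄) ≈ 48
The question asks for worst first, so the sequence is read in increasing leaving-group ability.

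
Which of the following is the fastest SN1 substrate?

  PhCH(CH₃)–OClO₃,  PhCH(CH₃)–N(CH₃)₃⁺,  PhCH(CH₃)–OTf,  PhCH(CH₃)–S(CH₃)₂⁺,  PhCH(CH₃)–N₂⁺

Identical carbon frameworks mean the comparison reduces to leaving-group quality.
Leaving-group ability tracks the stability of the departed species; conjugate-acid pKₐ is the usual yardstick (lower pKₐ → better LG).
PhCH(CH₃)–N₂⁺ loses N₂: no meaningful conjugate acid; N₂ departs as an exceptionally stable neutral molecule
PhCH(CH₃)–OTf loses OTf⁻: pKₐ(CF₃SO₃H (triflic acid)) ≈ -14
PhCH(CH₃)–OClO₃ loses ClO₄⁻: pKₐ(HClO₄) ≈ -10
PhCH(CH₃)–S(CH₃)₂⁺ loses SR'₂: pKₐ(R'₂SH⁺) ≈ -7
PhCH(CH₃)–N(CH₃)₃⁺ loses NR'₃: pKₐ(R'₃NH⁺) ≈ 10.7

PhCH(CH₃)–N₂⁺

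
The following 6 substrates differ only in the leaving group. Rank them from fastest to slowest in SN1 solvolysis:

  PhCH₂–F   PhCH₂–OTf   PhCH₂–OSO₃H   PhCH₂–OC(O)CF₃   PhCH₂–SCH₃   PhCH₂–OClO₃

PhCH₂–OTf > PhCH₂–OClO₃ > PhCH₂–OSO₃H > PhCH₂–OC(O)CF₃ > PhCH₂–F > PhCH₂–SCH₃

Identical carbon frameworks mean the comparison reduces to leaving-group quality.
Rank by basicity of the departing species: weakest base leaves most easily.
PhCH₂–OTf loses OTf⁻: pKₐ(CF₃SO₃H (triflic acid)) ≈ -14
PhCH₂–OClO₃ loses ClO₄⁻: pKₐ(HClO₄) ≈ -10
PhCH₂–OSO₃H loses HSO₄⁻: pKₐ(H₂SO₄) ≈ -3
PhCH₂–OC(O)CF₃ loses CF₃COO⁻: pKₐ(CF₃COOH) ≈ 0.2
PhCH₂–F loses F⁻: pKₐ(HF) ≈ 3.2
PhCH₂–SCH₃ loses RS⁻: pKₐ(RSH (a thiol)) ≈ 10.5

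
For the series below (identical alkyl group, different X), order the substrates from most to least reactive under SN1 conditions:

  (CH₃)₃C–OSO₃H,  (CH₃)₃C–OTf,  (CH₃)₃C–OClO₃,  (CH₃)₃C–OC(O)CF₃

Identical carbon frameworks mean the comparison reduces to leaving-group quality.
A good leaving group is a weak base: the lower the pKₐ of its conjugate acid, the more readily it departs.
(CH₃)₃C–OTf loses OTf⁻: pKₐ(CF₃SO₃H (triflic acid)) ≈ -14
(CH₃)₃C–OClO₃ loses ClO₄⁻: pKₐ(HClO₄) ≈ -10
(CH₃)₃C–OSO₃H loses HSO₄⁻: pKₐ(H₂SO₄) ≈ -3
(CH₃)₃C–OC(O)CF₃ loses CF₃COO⁻: pKₐ(CF₃COOH) ≈ 0.2

(CH₃)₃C–OTf > (CH₃)₃C–OClO₃ > (CH₃)₃C–OSO₃H > (CH₃)₃C–OC(O)CF₃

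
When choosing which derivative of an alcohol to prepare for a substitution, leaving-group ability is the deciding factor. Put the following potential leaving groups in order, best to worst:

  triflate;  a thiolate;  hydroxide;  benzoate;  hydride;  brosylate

Leaving-group ability tracks the stability of the departed species; conjugate-acid pKₐ is the usual yardstick (lower pKₐ → better LG).
triflate: pKₐ(CF₃SO₃H (triflic acid)) ≈ -14 — charge spread over three oxygens and a CF₃ group; the premier leaving group in synthesis
brosylate: pKₐ(p-BrC₆H₄SO₃H) ≈ -2.8 — arenesulfonate with a p-bromo substituent
benzoate: pKₐ(C₆H₅COOH) ≈ 4.2
a thiolate: pKₐ(RSH (a thiol)) ≈ 10.5 — moderately basic; rarely leaves without activation
hydroxide: pKₐ(H₂O) ≈ 15.7
hydride: pKₐ(H₂) ≈ 36 — extremely strong base; leaves only in special hydride-transfer contexts

triflate > brosylate > benzoate > a thiolate > hydroxide > hydride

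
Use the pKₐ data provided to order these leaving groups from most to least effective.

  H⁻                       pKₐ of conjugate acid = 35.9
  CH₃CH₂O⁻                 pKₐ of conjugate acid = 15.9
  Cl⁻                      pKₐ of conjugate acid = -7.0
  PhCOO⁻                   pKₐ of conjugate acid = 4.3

Lower conjugate-acid pKₐ ⇒ weaker base ⇒ better leaving group.
Sorting by the given values: Cl⁻ (-7.0), PhCOO⁻ (4.3), CH₃CH₂O⁻ (15.9), H⁻ (35.9).

Cl⁻ > PhCOO⁻ > CH₃CH₂O⁻ > H⁻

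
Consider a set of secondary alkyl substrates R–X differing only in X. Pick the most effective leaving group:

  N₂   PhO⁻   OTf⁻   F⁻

N₂

The more stable X⁻ (or X) is on its own — i.e. the weaker a base it is — the better a leaving group it makes.
N₂: no meaningful conjugate acid; N₂ departs as an exceptionally stable neutral molecule
OTf⁻: pKₐ(CF₃SO₃H (triflic acid)) ≈ -14
F⁻: pKₐ(HF) ≈ 3.2
PhO⁻: pKₐ(C₆H₅OH (phenol)) ≈ 10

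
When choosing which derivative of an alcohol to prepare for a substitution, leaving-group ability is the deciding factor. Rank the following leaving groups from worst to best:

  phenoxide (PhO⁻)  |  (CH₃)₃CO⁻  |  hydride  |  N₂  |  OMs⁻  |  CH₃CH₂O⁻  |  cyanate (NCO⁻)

The more stable X⁻ (or X) is on its own — i.e. the weaker a base it is — the better a leaving group it makes.
N₂: no meaningful conjugate acid; N₂ departs as an exceptionally stable neutral molecule
OMs⁻: pKₐ(CH₃SO₃H (MsOH)) ≈ -1.9
cyanate (NCO⁻): pKₐ(HOCN) ≈ 3.5 — resonance between N and O
phenoxide (PhO⁻): pKₐ(C₆H₅OH (phenol)) ≈ 10
CH₃CH₂O⁻: pKₐ(CH₃CH₂OH) ≈ 16
(CH₃)₃CO⁻: pKₐ(t-BuOH) ≈ 18
hydride: pKₐ(H₂) ≈ 36 — extremely strong base; leaves only in special hydride-transfer contexts
The question asks for worst first, so the sequence is read in increasing leaving-group ability.

hydride < (CH₃)₃CO⁻ < CH₃CH₂O⁻ < phenoxide (PhO⁻) < cyanate (NCO⁻) < OMs⁻ < N₂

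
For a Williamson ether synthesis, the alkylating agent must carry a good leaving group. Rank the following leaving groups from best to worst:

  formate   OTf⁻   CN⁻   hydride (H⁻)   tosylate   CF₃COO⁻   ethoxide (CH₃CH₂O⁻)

The more stable X⁻ (or X) is on its own — i.e. the weaker a base it is — the better a leaving group it makes.
OTf⁻: pKₐ(CF₃SO₃H (triflic acid)) ≈ -14
tosylate: pKₐ(p-CH₃C₆H₄SO₃H (TsOH)) ≈ -2.8
CF₃COO⁻: pKₐ(CF₃COOH) ≈ 0.2
formate: pKₐ(HCOOH) ≈ 3.8
CN⁻: pKₐ(HCN) ≈ 9.2
ethoxide (CH₃CH₂O⁻): pKₐ(CH₃CH₂OH) ≈ 16
hydride (H⁻): pKₐ(H₂) ≈ 36

OTf⁻ > tosylate > CF₃COO⁻ > formate > CN⁻ > ethoxide (CH₃CH₂O⁻) > hydride (H⁻)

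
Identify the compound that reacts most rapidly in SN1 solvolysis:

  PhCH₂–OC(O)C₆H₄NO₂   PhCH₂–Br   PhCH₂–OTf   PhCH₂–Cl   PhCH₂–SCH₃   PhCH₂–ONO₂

Identical carbon frameworks mean the comparison reduces to leaving-group quality.
Leaving-group ability tracks the stability of the departed species; conjugate-acid pKₐ is the usual yardstick (lower pKₐ → better LG).
PhCH₂–OTf loses OTf⁻: pKₐ(CF₃SO₃H (triflic acid)) ≈ -14
PhCH₂–Br loses Br⁻: pKₐ(HBr) ≈ -9
PhCH₂–Cl loses Cl⁻: pKₐ(HCl) ≈ -7
PhCH₂–ONO₂ loses NO₃⁻: pKₐ(HNO₃) ≈ -1.3
PhCH₂–OC(O)C₆H₄NO₂ loses p-O₂N–C₆H₄–COO⁻: pKₐ(p-nitrobenzoic acid) ≈ 3.4
PhCH₂–SCH₃ loses RS⁻: pKₐ(RSH (a thiol)) ≈ 10.5

PhCH₂–OTf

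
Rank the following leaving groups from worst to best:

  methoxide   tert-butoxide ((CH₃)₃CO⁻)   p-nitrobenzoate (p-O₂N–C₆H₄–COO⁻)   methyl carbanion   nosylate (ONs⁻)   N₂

methyl carbanion < tert-butoxide ((CH₃)₃CO⁻) < methoxide < p-nitrobenzoate (p-O₂N–C₆H₄–COO⁻) < nosylate (ONs⁻) < N₂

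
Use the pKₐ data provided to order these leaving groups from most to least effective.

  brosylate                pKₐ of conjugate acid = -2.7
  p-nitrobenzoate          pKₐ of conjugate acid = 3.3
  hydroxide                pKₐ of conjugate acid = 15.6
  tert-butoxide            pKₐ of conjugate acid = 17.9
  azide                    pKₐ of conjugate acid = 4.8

brosylate > p-nitrobenzoate > azide > hydroxide > tert-butoxide

Lower conjugate-acid pKₐ ⇒ weaker base ⇒ better leaving group.
Sorting by the given values: brosylate (-2.7), p-nitrobenzoate (3.3), azide (4.8), hydroxide (15.6), tert-butoxide (17.9).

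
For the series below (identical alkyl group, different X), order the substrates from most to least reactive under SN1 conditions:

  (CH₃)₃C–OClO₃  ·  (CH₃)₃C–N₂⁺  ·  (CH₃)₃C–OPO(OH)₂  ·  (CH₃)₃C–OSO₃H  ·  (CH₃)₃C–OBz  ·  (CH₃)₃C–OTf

The skeletons are identical, so relative rate is governed entirely by leaving-group ability.
The more stable X⁻ (or X) is on its own — i.e. the weaker a base it is — the better a leaving group it makes.
(CH₃)₃C–N₂⁺ loses N₂: no meaningful conjugate acid; N₂ departs as an exceptionally stable neutral molecule
(CH₃)₃C–OTf loses OTf⁻: pKₐ(CF₃SO₃H (triflic acid)) ≈ -14
(CH₃)₃C–OClO₃ loses ClO₄⁻: pKₐ(HClO₄) ≈ -10
(CH₃)₃C–OSO₃H loses HSO₄⁻: pKₐ(H₂SO₄) ≈ -3
(CH₃)₃C–OPO(OH)₂ loses H₂PO₄⁻: pKₐ(H₃PO₄) ≈ 2.1
(CH₃)₃C–OBz loses PhCOO⁻: pKₐ(C₆H₅COOH) ≈ 4.2

(CH₃)₃C–N₂⁺ > (CH₃)₃C–OTf > (CH₃)₃C–OClO₃ > (CH₃)₃C–OSO₃H > (CH₃)₃C–OPO(OH)₂ > (CH₃)₃C–OBz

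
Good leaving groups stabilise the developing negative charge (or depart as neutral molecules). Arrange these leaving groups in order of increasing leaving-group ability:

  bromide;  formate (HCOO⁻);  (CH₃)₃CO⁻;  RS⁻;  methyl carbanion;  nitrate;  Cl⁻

Leaving-group ability tracks the stability of the departed species; conjugate-acid pKₐ is the usual yardstick (lower pKₐ → better LG).
bromide: pKₐ(HBr) ≈ -9
Cl⁻: pKₐ(HCl) ≈ -7
nitrate: pKₐ(HNO₃) ≈ -1.3
formate (HCOO⁻): pKₐ(HCOOH) ≈ 3.8
RS⁻: pKₐ(RSH (a thiol)) ≈ 10.5
(CH₃)₃CO⁻: pKₐ(t-BuOH) ≈ 18
methyl carbanion: pKₐ(CH₄) ≈ 48
The question asks for worst first, so the sequence is read in increasing leaving-group ability.

methyl carbanion < (CH₃)₃CO⁻ < RS⁻ < formate (HCOO⁻) < nitrate < Cl⁻ < bromide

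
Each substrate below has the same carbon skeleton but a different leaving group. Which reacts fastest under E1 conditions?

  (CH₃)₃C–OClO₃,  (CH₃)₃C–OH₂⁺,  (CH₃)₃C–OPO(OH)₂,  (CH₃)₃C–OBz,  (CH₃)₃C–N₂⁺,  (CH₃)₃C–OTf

(CH₃)₃C–N₂⁺

With the same alkyl group throughout, only the leaving group differentiates the rates.
Leaving-group ability tracks the stability of the departed species; conjugate-acid pKₐ is the usual yardstick (lower pKₐ → better LG).
(CH₃)₃C–N₂⁺ loses N₂: no meaningful conjugate acid; N₂ departs as an exceptionally stable neutral molecule
(CH₃)₃C–OTf loses OTf⁻: pKₐ(CF₃SO₃H (triflic acid)) ≈ -14
(CH₃)₃C–OClO₃ loses ClO₄⁻: pKₐ(HClO₄) ≈ -10
(CH₃)₃C–OH₂⁺ loses H₂O: pKₐ(H₃O⁺) ≈ -1.7
(CH₃)₃C–OPO(OH)₂ loses H₂PO₄⁻: pKₐ(H₃PO₄) ≈ 2.1
(CH₃)₃C–OBz loses PhCOO⁻: pKₐ(C₆H₅COOH) ≈ 4.2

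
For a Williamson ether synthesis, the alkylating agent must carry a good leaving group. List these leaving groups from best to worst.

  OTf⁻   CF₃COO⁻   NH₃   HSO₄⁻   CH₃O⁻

Rank by basicity of the departing species: weakest base leaves most easily.
OTf⁻: pKₐ(CF₃SO₃H (triflic acid)) ≈ -14 — charge spread over three oxygens and a CF₃ group; the premier leaving group in synthesis
HSO₄⁻: pKₐ(H₂SO₄) ≈ -3 — conjugate base of a strong mineral acid
CF₃COO⁻: pKₐ(CF₃COOH) ≈ 0.2 — strongly electron-withdrawing CF₃ stabilises the carboxylate
NH₃: pKₐ(NH₄⁺) ≈ 9.2 — neutral but moderately basic; leaves from R–NH₃⁺
CH₃O⁻: pKₐ(CH₃OH) ≈ 15.5

OTf⁻ > HSO₄⁻ > CF₃COO⁻ > NH₃ > CH₃O⁻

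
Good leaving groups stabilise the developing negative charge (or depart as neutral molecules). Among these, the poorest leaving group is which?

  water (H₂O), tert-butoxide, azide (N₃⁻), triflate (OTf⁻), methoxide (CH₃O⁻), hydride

hydride

The more stable X⁻ (or X) is on its own — i.e. the weaker a base it is — the better a leaving group it makes.
triflate (OTf⁻): pKₐ(CF₃SO₃H (triflic acid)) ≈ -14
water (H₂O): pKₐ(H₃O⁺) ≈ -1.7
azide (N₃⁻): pKₐ(HN₃) ≈ 4.7
methoxide (CH₃O⁻): pKₐ(CH₃OH) ≈ 15.5
tert-butoxide: pKₐ(t-BuOH) ≈ 18
hydride: pKₐ(H₂) ≈ 36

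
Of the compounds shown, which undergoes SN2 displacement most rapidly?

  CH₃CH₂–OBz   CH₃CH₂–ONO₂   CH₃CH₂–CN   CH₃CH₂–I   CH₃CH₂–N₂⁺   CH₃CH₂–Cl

With the same alkyl group throughout, only the leaving group differentiates the rates.
The more stable X⁻ (or X) is on its own — i.e. the weaker a base it is — the better a leaving group it makes.
CH₃CH₂–N₂⁺ loses N₂: no meaningful conjugate acid; N₂ departs as an exceptionally stable neutral molecule
CH₃CH₂–I loses I⁻: pKₐ(HI) ≈ -10
CH₃CH₂–Cl loses Cl⁻: pKₐ(HCl) ≈ -7
CH₃CH₂–ONO₂ loses NO₃⁻: pKₐ(HNO₃) ≈ -1.3
CH₃CH₂–OBz loses PhCOO⁻: pKₐ(C₆H₅COOH) ≈ 4.2
CH₃CH₂–CN loses CN⁻: pKₐ(HCN) ≈ 9.2

CH₃CH₂–N₂⁺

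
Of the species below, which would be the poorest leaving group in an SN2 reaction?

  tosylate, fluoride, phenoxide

tosylate: pKₐ(p-CH₃C₆H₄SO₃H (TsOH)) ≈ -2.8
fluoride: pKₐ(HF) ≈ 3.2
phenoxide: pKₐ(C₆H₅OH (phenol)) ≈ 10

phenoxide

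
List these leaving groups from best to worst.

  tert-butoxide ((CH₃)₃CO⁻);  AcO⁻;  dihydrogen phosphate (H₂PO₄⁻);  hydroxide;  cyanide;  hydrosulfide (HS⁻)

A good leaving group is a weak base: the lower the pKₐ of its conjugate acid, the more readily it departs.
dihydrogen phosphate (H₂PO₄⁻): pKₐ(H₃PO₄) ≈ 2.1 — moderate base; biological leaving group after further activation
AcO⁻: pKₐ(CH₃COOH) ≈ 4.8
hydrosulfide (HS⁻): pKₐ(H₂S) ≈ 7 — larger and more polarisable than the oxygen analogue
cyanide: pKₐ(HCN) ≈ 9.2
hydroxide: pKₐ(H₂O) ≈ 15.7
tert-butoxide ((CH₃)₃CO⁻): pKₐ(t-BuOH) ≈ 18

dihydrogen phosphate (H₂PO₄⁻) > AcO⁻ > hydrosulfide (HS⁻) > cyanide > hydroxide > tert-butoxide ((CH₃)₃CO⁻)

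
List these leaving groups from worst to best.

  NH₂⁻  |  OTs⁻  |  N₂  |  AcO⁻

The more stable X⁻ (or X) is on its own — i.e. the weaker a base it is — the better a leaving group it makes.
N₂: no meaningful conjugate acid; N₂ departs as an exceptionally stable neutral molecule
OTs⁻: pKₐ(p-CH₃C₆H₄SO₃H (TsOH)) ≈ -2.8
AcO⁻: pKₐ(CH₃COOH) ≈ 4.8 — resonance-stabilised but still a weak base
NH₂⁻: pKₐ(NH₃) ≈ 38
The question asks for worst first, so the sequence is read in increasing leaving-group ability.

NH₂⁻ < AcO⁻ < OTs⁻ < N₂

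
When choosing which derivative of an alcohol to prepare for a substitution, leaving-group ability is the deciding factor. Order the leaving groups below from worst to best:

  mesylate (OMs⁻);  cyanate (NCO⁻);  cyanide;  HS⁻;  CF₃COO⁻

A good leaving group is a weak base: the lower the pKₐ of its conjugate acid, the more readily it departs.
mesylate (OMs⁻): pKₐ(CH₃SO₃H (MsOH)) ≈ -1.9
CF₃COO⁻: pKₐ(CF₃COOH) ≈ 0.2
cyanate (NCO⁻): pKₐ(HOCN) ≈ 3.5 — resonance between N and O
HS⁻: pKₐ(H₂S) ≈ 7
cyanide: pKₐ(HCN) ≈ 9.2 — sp carbon stabilises the charge somewhat, but still a poor LG
Reversing gives the worst-to-best order requested.

cyanide < HS⁻ < cyanate (NCO⁻) < CF₃COO⁻ < mesylate (OMs⁻)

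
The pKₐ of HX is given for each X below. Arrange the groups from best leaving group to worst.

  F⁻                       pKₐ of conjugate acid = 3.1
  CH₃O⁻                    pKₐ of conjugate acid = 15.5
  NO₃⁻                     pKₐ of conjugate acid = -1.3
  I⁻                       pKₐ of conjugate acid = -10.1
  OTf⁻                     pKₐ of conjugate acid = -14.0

OTf⁻ > I⁻ > NO₃⁻ > F⁻ > CH₃O⁻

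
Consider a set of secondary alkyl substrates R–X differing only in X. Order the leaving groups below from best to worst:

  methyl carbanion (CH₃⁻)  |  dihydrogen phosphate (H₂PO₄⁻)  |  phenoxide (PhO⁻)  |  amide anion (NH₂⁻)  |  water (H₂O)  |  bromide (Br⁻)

bromide (Br⁻) > water (H₂O) > dihydrogen phosphate (H₂PO₄⁻) > phenoxide (PhO⁻) > amide anion (NH₂⁻) > methyl carbanion (CH₃⁻)

Leaving-group ability tracks the stability of the departed species; conjugate-acid pKₐ is the usual yardstick (lower pKₐ → better LG).
bromide (Br⁻): pKₐ(HBr) ≈ -9
water (H₂O): pKₐ(H₃O⁺) ≈ -1.7
dihydrogen phosphate (H₂PO₄⁻): pKₐ(H₃PO₄) ≈ 2.1
phenoxide (PhO⁻): pKₐ(C₆H₅OH (phenol)) ≈ 10
amide anion (NH₂⁻): pKₐ(NH₃) ≈ 38
methyl carbanion (CH₃⁻): pKₐ(CH₄) ≈ 48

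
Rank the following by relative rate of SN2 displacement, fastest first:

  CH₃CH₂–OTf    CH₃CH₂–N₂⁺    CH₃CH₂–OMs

Identical carbon frameworks mean the comparison reduces to leaving-group quality.
Rank by basicity of the departing species: weakest base leaves most easily.
CH₃CH₂–N₂⁺ loses N₂: no meaningful conjugate acid; N₂ departs as an exceptionally stable neutral molecule
CH₃CH₂–OTf loses OTf⁻: pKₐ(CF₃SO₃H (triflic acid)) ≈ -14
CH₃CH₂–OMs loses OMs⁻: pKₐ(CH₃SO₃H (MsOH)) ≈ -1.9

CH₃CH₂–N₂⁺ > CH₃CH₂–OTf > CH₃CH₂–OMs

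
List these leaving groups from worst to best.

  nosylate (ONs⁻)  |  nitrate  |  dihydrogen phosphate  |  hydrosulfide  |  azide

hydrosulfide < azide < dihydrogen phosphate < nitrate < nosylate (ONs⁻)

nosylate (ONs⁻): pKₐ(p-O₂NC₆H₄SO₃H) ≈ -3.5 — p-nitro group further stabilises the sulfonate
nitrate: pKₐ(HNO₃) ≈ -1.3 — resonance-delocalised over three oxygens
dihydrogen phosphate: pKₐ(H₃PO₄) ≈ 2.1
azide: pKₐ(HN₃) ≈ 4.7
hydrosulfide: pKₐ(H₂S) ≈ 7 — larger and more polarisable than the oxygen analogue
Reversing gives the worst-to-best order requested.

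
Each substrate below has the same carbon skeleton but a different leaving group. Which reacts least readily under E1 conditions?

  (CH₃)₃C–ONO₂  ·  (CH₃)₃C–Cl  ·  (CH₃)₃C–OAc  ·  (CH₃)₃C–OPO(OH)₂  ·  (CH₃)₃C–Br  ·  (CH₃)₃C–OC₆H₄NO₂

Same R in every case — rank the leaving groups.
A good leaving group is a weak base: the lower the pKₐ of its conjugate acid, the more readily it departs.
(CH₃)₃C–Br loses Br⁻: pKₐ(HBr) ≈ -9
(CH₃)₃C–Cl loses Cl⁻: pKₐ(HCl) ≈ -7
(CH₃)₃C–ONO₂ loses NO₃⁻: pKₐ(HNO₃) ≈ -1.3
(CH₃)₃C–OPO(OH)₂ loses H₂PO₄⁻: pKₐ(H₃PO₄) ≈ 2.1
(CH₃)₃C–OAc loses AcO⁻: pKₐ(CH₃COOH) ≈ 4.8
(CH₃)₃C–OC₆H₄NO₂ loses p-O₂N–C₆H₄–O⁻: pKₐ(p-nitrophenol) ≈ 7.2

(CH₃)₃C–OC₆H₄NO₂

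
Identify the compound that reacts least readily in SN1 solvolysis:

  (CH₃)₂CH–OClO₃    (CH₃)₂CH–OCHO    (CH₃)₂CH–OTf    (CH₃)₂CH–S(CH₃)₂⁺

(CH₃)₂CH–OCHO

With the same alkyl group throughout, only the leaving group differentiates the rates.
Leaving-group ability tracks the stability of the departed species; conjugate-acid pKₐ is the usual yardstick (lower pKₐ → better LG).
(CH₃)₂CH–OTf loses OTf⁻: pKₐ(CF₃SO₃H (triflic acid)) ≈ -14
(CH₃)₂CH–OClO₃ loses ClO₄⁻: pKₐ(HClO₄) ≈ -10
(CH₃)₂CH–S(CH₃)₂⁺ loses SR'₂: pKₐ(R'₂SH⁺) ≈ -7
(CH₃)₂CH–OCHO loses HCOO⁻: pKₐ(HCOOH) ≈ 3.8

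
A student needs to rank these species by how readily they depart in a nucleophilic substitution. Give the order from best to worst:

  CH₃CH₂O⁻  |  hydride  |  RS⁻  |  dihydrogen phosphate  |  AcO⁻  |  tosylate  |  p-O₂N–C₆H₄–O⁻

The more stable X⁻ (or X) is on its own — i.e. the weaker a base it is — the better a leaving group it makes.
tosylate: pKₐ(p-CH₃C₆H₄SO₃H (TsOH)) ≈ -2.8
dihydrogen phosphate: pKₐ(H₃PO₄) ≈ 2.1
AcO⁻: pKₐ(CH₃COOH) ≈ 4.8
p-O₂N–C₆H₄–O⁻: pKₐ(p-nitrophenol) ≈ 7.2
RS⁻: pKₐ(RSH (a thiol)) ≈ 10.5
CH₃CH₂O⁻: pKₐ(CH₃CH₂OH) ≈ 16
hydride: pKₐ(H₂) ≈ 36

tosylate > dihydrogen phosphate > AcO⁻ > p-O₂N–C₆H₄–O⁻ > RS⁻ > CH₃CH₂O⁻ > hydride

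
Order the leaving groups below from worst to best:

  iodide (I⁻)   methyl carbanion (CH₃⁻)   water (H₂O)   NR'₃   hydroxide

methyl carbanion (CH₃⁻) < hydroxide < NR'₃ < water (H₂O) < iodide (I⁻)

iodide (I⁻): pKₐ(HI) ≈ -10
water (H₂O): pKₐ(H₃O⁺) ≈ -1.7
NR'₃: pKₐ(R'₃NH⁺) ≈ 10.7
hydroxide: pKₐ(H₂O) ≈ 15.7
methyl carbanion (CH₃⁻): pKₐ(CH₄) ≈ 48
The question asks for worst first, so the sequence is read in increasing leaving-group ability.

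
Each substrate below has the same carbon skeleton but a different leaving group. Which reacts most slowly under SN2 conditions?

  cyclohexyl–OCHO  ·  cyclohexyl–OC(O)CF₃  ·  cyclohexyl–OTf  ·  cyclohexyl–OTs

With the same alkyl group throughout, only the leaving group differentiates the rates.
Leaving-group ability tracks the stability of the departed species; conjugate-acid pKₐ is the usual yardstick (lower pKₐ → better LG).
cyclohexyl–OTf loses OTf⁻: pKₐ(CF₃SO₃H (triflic acid)) ≈ -14
cyclohexyl–OTs loses OTs⁻: pKₐ(p-CH₃C₆H₄SO₃H (TsOH)) ≈ -2.8
cyclohexyl–OC(O)CF₃ loses CF₃COO⁻: pKₐ(CF₃COOH) ≈ 0.2
cyclohexyl–OCHO loses HCOO⁻: pKₐ(HCOOH) ≈ 3.8

cyclohexyl–OCHO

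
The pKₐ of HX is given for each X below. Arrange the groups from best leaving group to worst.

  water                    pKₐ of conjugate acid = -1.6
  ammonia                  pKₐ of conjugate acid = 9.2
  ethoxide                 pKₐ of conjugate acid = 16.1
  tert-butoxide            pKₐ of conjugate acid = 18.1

Lower conjugate-acid pKₐ ⇒ weaker base ⇒ better leaving group.
Sorting by the given values: water (-1.6), ammonia (9.2), ethoxide (16.1), tert-butoxide (18.1).

water > ammonia > ethoxide > tert-butoxide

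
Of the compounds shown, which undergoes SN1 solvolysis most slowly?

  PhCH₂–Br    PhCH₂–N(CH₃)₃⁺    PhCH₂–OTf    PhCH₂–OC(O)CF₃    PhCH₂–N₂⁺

Same R in every case — rank the leaving groups.
Leaving-group ability tracks the stability of the departed species; conjugate-acid pKₐ is the usual yardstick (lower pKₐ → better LG).
PhCH₂–N₂⁺ loses N₂: no meaningful conjugate acid; N₂ departs as an exceptionally stable neutral molecule
PhCH₂–OTf loses OTf⁻: pKₐ(CF₃SO₃H (triflic acid)) ≈ -14
PhCH₂–Br loses Br⁻: pKₐ(HBr) ≈ -9
PhCH₂–OC(O)CF₃ loses CF₃COO⁻: pKₐ(CF₃COOH) ≈ 0.2
PhCH₂–N(CH₃)₃⁺ loses NR'₃: pKₐ(R'₃NH⁺) ≈ 10.7

PhCH₂–N(CH₃)₃⁺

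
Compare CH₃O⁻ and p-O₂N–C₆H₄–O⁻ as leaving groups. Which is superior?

p-O₂N–C₆H₄–O⁻

p-O₂N–C₆H₄–O⁻ is the better leaving group.
pKₐ(p-nitrophenol) ≈ 7.2 versus pKₐ(CH₃OH) ≈ 15.5: p-O₂N–C₆H₄–O⁻ is the much weaker base.
Nitro group delocalises the charge; the classic chromogenic LG.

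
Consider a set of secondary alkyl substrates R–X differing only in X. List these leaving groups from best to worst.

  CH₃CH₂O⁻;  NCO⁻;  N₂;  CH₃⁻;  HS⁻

N₂: no meaningful conjugate acid; N₂ departs as an exceptionally stable neutral molecule
NCO⁻: pKₐ(HOCN) ≈ 3.5
HS⁻: pKₐ(H₂S) ≈ 7
CH₃CH₂O⁻: pKₐ(CH₃CH₂OH) ≈ 16
CH₃⁻: pKₐ(CH₄) ≈ 48

N₂ > NCO⁻ > HS⁻ > CH₃CH₂O⁻ > CH₃⁻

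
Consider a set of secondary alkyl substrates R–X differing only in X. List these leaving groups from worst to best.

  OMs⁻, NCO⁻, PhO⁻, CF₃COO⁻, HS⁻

PhO⁻ < HS⁻ < NCO⁻ < CF₃COO⁻ < OMs⁻

OMs⁻: pKₐ(CH₃SO₃H (MsOH)) ≈ -1.9
CF₃COO⁻: pKₐ(CF₃COOH) ≈ 0.2 — strongly electron-withdrawing CF₃ stabilises the carboxylate
NCO⁻: pKₐ(HOCN) ≈ 3.5
HS⁻: pKₐ(H₂S) ≈ 7
PhO⁻: pKₐ(C₆H₅OH (phenol)) ≈ 10 — resonance into the ring helps, but still a poor LG
The question asks for worst first, so the sequence is read in increasing leaving-group ability.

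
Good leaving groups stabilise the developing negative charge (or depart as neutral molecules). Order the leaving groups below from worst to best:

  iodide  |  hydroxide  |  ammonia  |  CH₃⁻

CH₃⁻ < hydroxide < ammonia < iodide

Rank by basicity of the departing species: weakest base leaves most easily.
iodide: pKₐ(HI) ≈ -10
ammonia: pKₐ(NH₄⁺) ≈ 9.2
hydroxide: pKₐ(H₂O) ≈ 15.7
CH₃⁻: pKₐ(CH₄) ≈ 48
Listed from poorest to best leaving group as asked.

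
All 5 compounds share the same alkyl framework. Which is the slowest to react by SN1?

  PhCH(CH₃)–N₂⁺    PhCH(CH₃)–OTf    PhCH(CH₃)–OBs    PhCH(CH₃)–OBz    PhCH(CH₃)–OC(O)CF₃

PhCH(CH₃)–OBz

With the same alkyl group throughout, only the leaving group differentiates the rates.
Rank by basicity of the departing species: weakest base leaves most easily.
PhCH(CH₃)–N₂⁺ loses N₂: no meaningful conjugate acid; N₂ departs as an exceptionally stable neutral molecule
PhCH(CH₃)–OTf loses OTf⁻: pKₐ(CF₃SO₃H (triflic acid)) ≈ -14
PhCH(CH₃)–OBs loses OBs⁻: pKₐ(p-BrC₆H₄SO₃H) ≈ -2.8
PhCH(CH₃)–OC(O)CF₃ loses CF₃COO⁻: pKₐ(CF₃COOH) ≈ 0.2
PhCH(CH₃)–OBz loses PhCOO⁻: pKₐ(C₆H₅COOH) ≈ 4.2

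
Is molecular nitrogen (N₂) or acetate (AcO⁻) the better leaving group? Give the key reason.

molecular nitrogen (N₂)

molecular nitrogen (N₂) is the better leaving group.
N₂ is the ultimate leaving group — it departs as an exceptionally stable neutral molecule, whereas acetate (AcO⁻) (pKₐ(CH₃COOH) ≈ 4.8) is far more basic.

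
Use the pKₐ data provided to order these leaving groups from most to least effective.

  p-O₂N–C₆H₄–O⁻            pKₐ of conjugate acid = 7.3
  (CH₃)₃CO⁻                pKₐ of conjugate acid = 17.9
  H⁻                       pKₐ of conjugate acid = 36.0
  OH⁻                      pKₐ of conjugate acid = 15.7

Lower conjugate-acid pKₐ ⇒ weaker base ⇒ better leaving group.
Sorting by the given values: p-O₂N–C₆H₄–O⁻ (7.3), OH⁻ (15.7), (CH₃)₃CO⁻ (17.9), H⁻ (36.0).

p-O₂N–C₆H₄–O⁻ > OH⁻ > (CH₃)₃CO⁻ > H⁻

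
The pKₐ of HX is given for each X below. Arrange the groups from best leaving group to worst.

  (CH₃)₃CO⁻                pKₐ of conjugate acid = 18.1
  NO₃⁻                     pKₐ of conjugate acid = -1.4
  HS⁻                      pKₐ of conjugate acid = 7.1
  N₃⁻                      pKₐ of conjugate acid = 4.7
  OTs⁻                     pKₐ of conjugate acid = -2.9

OTs⁻ > NO₃⁻ > N₃⁻ > HS⁻ > (CH₃)₃CO⁻

Lower conjugate-acid pKₐ ⇒ weaker base ⇒ better leaving group.
Sorting by the given values: OTs⁻ (-2.9), NO₃⁻ (-1.4), N₃⁻ (4.7), HS⁻ (7.1), (CH₃)₃CO⁻ (18.1).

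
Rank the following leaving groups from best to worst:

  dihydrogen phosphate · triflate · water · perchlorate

triflate: pKₐ(CF₃SO₃H (triflic acid)) ≈ -14 — charge spread over three oxygens and a CF₃ group; the premier leaving group in synthesis
perchlorate: pKₐ(HClO₄) ≈ -10 — extremely weak base; rarely used for safety reasons
water: pKₐ(H₃O⁺) ≈ -1.7
dihydrogen phosphate: pKₐ(H₃PO₄) ≈ 2.1 — moderate base; biological leaving group after further activation

triflate > perchlorate > water > dihydrogen phosphate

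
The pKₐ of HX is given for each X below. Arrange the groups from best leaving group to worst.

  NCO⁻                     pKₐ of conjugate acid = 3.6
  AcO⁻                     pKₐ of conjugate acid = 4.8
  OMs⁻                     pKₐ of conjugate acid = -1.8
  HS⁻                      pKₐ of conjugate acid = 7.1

Lower conjugate-acid pKₐ ⇒ weaker base ⇒ better leaving group.
Sorting by the given values: OMs⁻ (-1.8), NCO⁻ (3.6), AcO⁻ (4.8), HS⁻ (7.1).

OMs⁻ > NCO⁻ > AcO⁻ > HS⁻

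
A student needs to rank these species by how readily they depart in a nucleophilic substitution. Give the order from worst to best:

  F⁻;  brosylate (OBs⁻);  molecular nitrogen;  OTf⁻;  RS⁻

RS⁻ < F⁻ < brosylate (OBs⁻) < OTf⁻ < molecular nitrogen

Leaving-group ability tracks the stability of the departed species; conjugate-acid pKₐ is the usual yardstick (lower pKₐ → better LG).
molecular nitrogen: no meaningful conjugate acid; N₂ departs as an exceptionally stable neutral molecule
OTf⁻: pKₐ(CF₃SO₃H (triflic acid)) ≈ -14
brosylate (OBs⁻): pKₐ(p-BrC₆H₄SO₃H) ≈ -2.8
F⁻: pKₐ(HF) ≈ 3.2
RS⁻: pKₐ(RSH (a thiol)) ≈ 10.5
The question asks for worst first, so the sequence is read in increasing leaving-group ability.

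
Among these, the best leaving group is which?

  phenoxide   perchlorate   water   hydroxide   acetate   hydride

perchlorate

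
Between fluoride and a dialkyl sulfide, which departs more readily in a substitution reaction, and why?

a dialkyl sulfide

a dialkyl sulfide is the better leaving group.
pKₐ(R'₂SH⁺) ≈ -7 versus pKₐ(HF) ≈ 3.2: a dialkyl sulfide is the much weaker base.
Neutral; leaves from a sulfonium salt (R–SR'₂⁺).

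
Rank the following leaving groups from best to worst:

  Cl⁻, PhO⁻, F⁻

Cl⁻ > F⁻ > PhO⁻

Leaving-group ability tracks the stability of the departed species; conjugate-acid pKₐ is the usual yardstick (lower pKₐ → better LG).
Cl⁻: pKₐ(HCl) ≈ -7 — moderately weak base
F⁻: pKₐ(HF) ≈ 3.2
PhO⁻: pKₐ(C₆H₅OH (phenol)) ≈ 10 — resonance into the ring helps, but still a poor LG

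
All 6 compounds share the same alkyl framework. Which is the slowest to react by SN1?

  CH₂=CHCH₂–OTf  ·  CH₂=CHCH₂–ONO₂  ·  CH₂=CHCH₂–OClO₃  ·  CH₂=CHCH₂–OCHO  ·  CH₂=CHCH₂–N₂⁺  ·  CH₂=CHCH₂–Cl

CH₂=CHCH₂–OCHO

Same R in every case — rank the leaving groups.
A good leaving group is a weak base: the lower the pKₐ of its conjugate acid, the more readily it departs.
CH₂=CHCH₂–N₂⁺ loses N₂: no meaningful conjugate acid; N₂ departs as an exceptionally stable neutral molecule
CH₂=CHCH₂–OTf loses OTf⁻: pKₐ(CF₃SO₃H (triflic acid)) ≈ -14
CH₂=CHCH₂–OClO₃ loses ClO₄⁻: pKₐ(HClO₄) ≈ -10
CH₂=CHCH₂–Cl loses Cl⁻: pKₐ(HCl) ≈ -7
CH₂=CHCH₂–ONO₂ loses NO₃⁻: pKₐ(HNO₃) ≈ -1.3
CH₂=CHCH₂–OCHO loses HCOO⁻: pKₐ(HCOOH) ≈ 3.8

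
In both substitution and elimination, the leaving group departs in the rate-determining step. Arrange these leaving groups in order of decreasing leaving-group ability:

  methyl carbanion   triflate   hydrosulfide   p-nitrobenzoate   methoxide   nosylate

Rank by basicity of the departing species: weakest base leaves most easily.
triflate: pKₐ(CF₃SO₃H (triflic acid)) ≈ -14 — charge spread over three oxygens and a CF₃ group; the premier leaving group in synthesis
nosylate: pKₐ(p-O₂NC₆H₄SO₃H) ≈ -3.5 — p-nitro group further stabilises the sulfonate
p-nitrobenzoate: pKₐ(p-nitrobenzoic acid) ≈ 3.4 — electron-withdrawing nitro group stabilises the carboxylate
hydrosulfide: pKₐ(H₂S) ≈ 7 — larger and more polarisable than the oxygen analogue
methoxide: pKₐ(CH₃OH) ≈ 15.5
methyl carbanion: pKₐ(CH₄) ≈ 48 — unstabilised carbanion; the worst conceivable leaving group

triflate > nosylate > p-nitrobenzoate > hydrosulfide > methoxide > methyl carbanion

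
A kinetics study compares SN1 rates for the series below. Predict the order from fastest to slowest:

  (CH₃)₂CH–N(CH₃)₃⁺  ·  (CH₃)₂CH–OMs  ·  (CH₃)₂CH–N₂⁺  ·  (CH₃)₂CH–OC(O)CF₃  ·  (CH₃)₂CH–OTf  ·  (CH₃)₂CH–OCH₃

Identical carbon frameworks mean the comparison reduces to leaving-group quality.
Rank by basicity of the departing species: weakest base leaves most easily.
(CH₃)₂CH–N₂⁺ loses N₂: no meaningful conjugate acid; N₂ departs as an exceptionally stable neutral molecule
(CH₃)₂CH–OTf loses OTf⁻: pKₐ(CF₃SO₃H (triflic acid)) ≈ -14
(CH₃)₂CH–OMs loses OMs⁻: pKₐ(CH₃SO₃H (MsOH)) ≈ -1.9
(CH₃)₂CH–OC(O)CF₃ loses CF₃COO⁻: pKₐ(CF₃COOH) ≈ 0.2
(CH₃)₂CH–N(CH₃)₃⁺ loses NR'₃: pKₐ(R'₃NH⁺) ≈ 10.7
(CH₃)₂CH–OCH₃ loses CH₃O⁻: pKₐ(CH₃OH) ≈ 15.5

(CH₃)₂CH–N₂⁺ > (CH₃)₂CH–OTf > (CH₃)₂CH–OMs > (CH₃)₂CH–OC(O)CF₃ > (CH₃)₂CH–N(CH₃)₃⁺ > (CH₃)₂CH–OCH₃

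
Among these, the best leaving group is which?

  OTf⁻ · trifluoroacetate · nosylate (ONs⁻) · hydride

OTf⁻

The more stable X⁻ (or X) is on its own — i.e. the weaker a base it is — the better a leaving group it makes.
OTf⁻: pKₐ(CF₃SO₃H (triflic acid)) ≈ -14
nosylate (ONs⁻): pKₐ(p-O₂NC₆H₄SO₃H) ≈ -3.5
trifluoroacetate: pKₐ(CF₃COOH) ≈ 0.2
hydride: pKₐ(H₂) ≈ 36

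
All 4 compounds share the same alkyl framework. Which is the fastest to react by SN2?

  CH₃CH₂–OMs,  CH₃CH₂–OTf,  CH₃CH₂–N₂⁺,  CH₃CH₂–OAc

The skeletons are identical, so relative rate is governed entirely by leaving-group ability.
A good leaving group is a weak base: the lower the pKₐ of its conjugate acid, the more readily it departs.
CH₃CH₂–N₂⁺ loses N₂: no meaningful conjugate acid; N₂ departs as an exceptionally stable neutral molecule
CH₃CH₂–OTf loses OTf⁻: pKₐ(CF₃SO₃H (triflic acid)) ≈ -14
CH₃CH₂–OMs loses OMs⁻: pKₐ(CH₃SO₃H (MsOH)) ≈ -1.9
CH₃CH₂–OAc loses AcO⁻: pKₐ(CH₃COOH) ≈ 4.8

CH₃CH₂–N₂⁺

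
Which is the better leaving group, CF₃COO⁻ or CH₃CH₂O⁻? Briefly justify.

CF₃COO⁻ is the better leaving group.
pKₐ(CF₃COOH) ≈ 0.2 versus pKₐ(CH₃CH₂OH) ≈ 16: CF₃COO⁻ is the much weaker base.
Strongly electron-withdrawing CF₃ stabilises the carboxylate.

CF₃COO⁻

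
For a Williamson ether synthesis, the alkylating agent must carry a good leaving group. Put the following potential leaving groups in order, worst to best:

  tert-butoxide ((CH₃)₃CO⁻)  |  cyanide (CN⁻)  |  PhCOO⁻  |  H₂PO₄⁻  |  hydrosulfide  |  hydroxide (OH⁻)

tert-butoxide ((CH₃)₃CO⁻) < hydroxide (OH⁻) < cyanide (CN⁻) < hydrosulfide < PhCOO⁻ < H₂PO₄⁻

H₂PO₄⁻: pKₐ(H₃PO₄) ≈ 2.1
PhCOO⁻: pKₐ(C₆H₅COOH) ≈ 4.2
hydrosulfide: pKₐ(H₂S) ≈ 7
cyanide (CN⁻): pKₐ(HCN) ≈ 9.2
hydroxide (OH⁻): pKₐ(H₂O) ≈ 15.7
tert-butoxide ((CH₃)₃CO⁻): pKₐ(t-BuOH) ≈ 18
The question asks for worst first, so the sequence is read in increasing leaving-group ability.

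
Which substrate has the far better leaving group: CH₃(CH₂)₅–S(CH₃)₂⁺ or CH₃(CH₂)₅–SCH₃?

CH₃(CH₂)₅–S(CH₃)₂⁺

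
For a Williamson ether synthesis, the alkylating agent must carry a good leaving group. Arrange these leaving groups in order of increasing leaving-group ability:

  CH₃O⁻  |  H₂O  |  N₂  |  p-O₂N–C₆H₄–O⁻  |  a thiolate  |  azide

The more stable X⁻ (or X) is on its own — i.e. the weaker a base it is — the better a leaving group it makes.
N₂: no meaningful conjugate acid; N₂ departs as an exceptionally stable neutral molecule
H₂O: pKₐ(H₃O⁺) ≈ -1.7 — neutral; leaves from a protonated alcohol (R–OH₂⁺)
azide: pKₐ(HN₃) ≈ 4.7 — linear, resonance-stabilised
p-O₂N–C₆H₄–O⁻: pKₐ(p-nitrophenol) ≈ 7.2
a thiolate: pKₐ(RSH (a thiol)) ≈ 10.5 — moderately basic; rarely leaves without activation
CH₃O⁻: pKₐ(CH₃OH) ≈ 15.5
Reversing gives the worst-to-best order requested.

CH₃O⁻ < a thiolate < p-O₂N–C₆H₄–O⁻ < azide < H₂O < N₂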